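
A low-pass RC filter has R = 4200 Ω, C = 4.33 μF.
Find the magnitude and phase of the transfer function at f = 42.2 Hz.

Step 1 — Angular frequency: ω = 2π·42.2 = 265.2 rad/s.
Step 2 — Transfer function: H(jω) = 1/(1 + jωRC).
Step 3 — Denominator: 1 + jωRC = 1 + j·265.2·4200·4.33e-06 = 1 + j4.822.
Step 4 — H = 0.04123 - j0.1988.
Step 5 — Magnitude: |H| = 0.2031 (-13.8 dB); phase: φ = -78.3°.

|H| = 0.2031 (-13.8 dB), φ = -78.3°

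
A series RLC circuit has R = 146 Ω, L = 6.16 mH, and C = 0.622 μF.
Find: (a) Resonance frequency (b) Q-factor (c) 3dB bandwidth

Step 1 — Resonance: ω₀ = 1/√(LC) = 1/√(0.00616·6.22e-07) = 1.616e+04 rad/s.
Step 2 — f₀ = ω₀/(2π) = 2571 Hz.
Step 3 — Series Q: Q = ω₀L/R = 1.616e+04·0.00616/146 = 0.6816.
Step 4 — Bandwidth: Δω = ω₀/Q = 2.37e+04 rad/s; BW = Δω/(2π) = 3772 Hz.

(a) f₀ = 2571 Hz  (b) Q = 0.6816  (c) BW = 3772 Hz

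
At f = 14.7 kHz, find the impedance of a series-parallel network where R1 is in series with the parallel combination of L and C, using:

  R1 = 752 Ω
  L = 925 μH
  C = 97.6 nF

Step 1 — Angular frequency: ω = 2π·f = 2π·1.47e+04 = 9.236e+04 rad/s.
Step 2 — Component impedances:
  R1: Z = R = 752 Ω
  L: Z = jωL = j·9.236e+04·0.000925 = 0 + j85.44 Ω
  C: Z = 1/(jωC) = -j/(ω·C) = 0 - j110.9 Ω
Step 3 — Parallel branch: L || C = 1/(1/L + 1/C) = 0 + j371.7 Ω.
Step 4 — Series with R1: Z_total = R1 + (L || C) = 752 + j371.7 Ω = 838.9∠26.3° Ω.

Z = 752 + j371.7 Ω = 838.9∠26.3° Ω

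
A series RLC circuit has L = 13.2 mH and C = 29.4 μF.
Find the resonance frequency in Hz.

Step 1 — Resonance condition Im(Z)=0 gives ω₀ = 1/√(LC).
Step 2 — ω₀ = 1/√(0.0132·2.94e-05) = 1605 rad/s.
Step 3 — f₀ = ω₀/(2π) = 255.5 Hz.

f₀ = 255.5 Hz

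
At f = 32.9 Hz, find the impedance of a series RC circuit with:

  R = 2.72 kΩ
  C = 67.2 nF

Step 1 — Angular frequency: ω = 2π·f = 2π·32.9 = 206.7 rad/s.
Step 2 — Component impedances:
  R: Z = R = 2720 Ω
  C: Z = 1/(jωC) = -j/(ω·C) = 0 - j7.199e+04 Ω
Step 3 — Series combination: Z_total = R + C = 2720 - j7.199e+04 Ω = 7.204e+04∠-87.8° Ω.

Z = 2720 - j7.199e+04 Ω = 7.204e+04∠-87.8° Ω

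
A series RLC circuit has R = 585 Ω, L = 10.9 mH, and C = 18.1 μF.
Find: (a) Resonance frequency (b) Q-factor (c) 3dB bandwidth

Step 1 — Resonance: ω₀ = 1/√(LC) = 1/√(0.0109·1.81e-05) = 2251 rad/s.
Step 2 — f₀ = ω₀/(2π) = 358.3 Hz.
Step 3 — Series Q: Q = ω₀L/R = 2251·0.0109/585 = 0.04195.
Step 4 — Bandwidth: Δω = ω₀/Q = 5.367e+04 rad/s; BW = Δω/(2π) = 8542 Hz.

(a) f₀ = 358.3 Hz  (b) Q = 0.04195  (c) BW = 8542 Hz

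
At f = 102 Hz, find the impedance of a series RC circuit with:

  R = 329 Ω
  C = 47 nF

Step 1 — Angular frequency: ω = 2π·f = 2π·102 = 640.9 rad/s.
Step 2 — Component impedances:
  R: Z = R = 329 Ω
  C: Z = 1/(jωC) = -j/(ω·C) = 0 - j3.32e+04 Ω
Step 3 — Series combination: Z_total = R + C = 329 - j3.32e+04 Ω = 3.32e+04∠-89.4° Ω.

Z = 329 - j3.32e+04 Ω = 3.32e+04∠-89.4° Ω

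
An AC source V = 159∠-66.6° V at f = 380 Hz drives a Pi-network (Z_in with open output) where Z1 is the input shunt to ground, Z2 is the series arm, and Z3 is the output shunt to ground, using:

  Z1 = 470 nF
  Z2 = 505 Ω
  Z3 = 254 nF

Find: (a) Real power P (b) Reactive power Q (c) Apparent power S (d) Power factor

Step 1 — Angular frequency: ω = 2π·f = 2π·380 = 2388 rad/s.
Step 2 — Component impedances:
  Z1: Z = 1/(jωC) = -j/(ω·C) = 0 - j891.1 Ω
  Z2: Z = R = 505 Ω
  Z3: Z = 1/(jωC) = -j/(ω·C) = 0 - j1649 Ω
Step 3 — With open output, the series arm Z2 and the output shunt Z3 appear in series to ground: Z2 + Z3 = 505 - j1649 Ω.
Step 4 — Parallel with input shunt Z1: Z_in = Z1 || (Z2 + Z3) = 59.79 - j590.4 Ω = 593.4∠-84.2° Ω.
Step 5 — Source phasor: V = 159∠-66.6° V = 63.15 - j145.9 V.
Step 6 — Current: I = V / Z = 0.2554 + j0.08109 A = 0.2679∠17.6° A.
Step 7 — Complex power: S = V·I* = 4.293 - j42.39 VA.
Step 8 — Real power: P = Re(S) = 4.293 W.
Step 9 — Reactive power: Q = Im(S) = -42.39 VAR.
Step 10 — Apparent power: |S| = 42.6 VA.
Step 11 — Power factor: PF = P/|S| = 0.1008 (leading).

(a) P = 4.293 W  (b) Q = -42.39 VAR  (c) S = 42.6 VA  (d) PF = 0.1008 (leading)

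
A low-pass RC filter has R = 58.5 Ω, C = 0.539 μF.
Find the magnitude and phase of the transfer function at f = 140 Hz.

Step 1 — Angular frequency: ω = 2π·140 = 879.6 rad/s.
Step 2 — Transfer function: H(jω) = 1/(1 + jωRC).
Step 3 — Denominator: 1 + jωRC = 1 + j·879.6·58.5·5.39e-07 = 1 + j0.02774.
Step 4 — H = 0.9992 - j0.02772.
Step 5 — Magnitude: |H| = 0.9996 (-0.0 dB); phase: φ = -1.6°.

|H| = 0.9996 (-0.0 dB), φ = -1.6°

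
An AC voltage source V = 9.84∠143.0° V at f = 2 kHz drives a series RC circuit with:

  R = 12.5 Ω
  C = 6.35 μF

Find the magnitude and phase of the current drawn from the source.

Step 1 — Angular frequency: ω = 2π·f = 2π·2000 = 1.257e+04 rad/s.
Step 2 — Component impedances:
  R: Z = R = 12.5 Ω
  C: Z = 1/(jωC) = -j/(ω·C) = 0 - j12.53 Ω
Step 3 — Series combination: Z_total = R + C = 12.5 - j12.53 Ω = 17.7∠-45.1° Ω.
Step 4 — Source phasor: V = 9.84∠143.0° V = -7.859 + j5.922 V.
Step 5 — Ohm's law: I = V / Z_total = (-7.859 + j5.922) / (12.5 - j12.53) = -0.5504 - j0.07807 A.
Step 6 — Convert to polar: |I| = 0.5559 A, ∠I = -171.9°.

I = 0.5559∠-171.9° A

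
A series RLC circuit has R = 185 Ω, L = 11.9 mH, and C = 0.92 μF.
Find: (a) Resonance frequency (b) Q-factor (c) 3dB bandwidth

Step 1 — Resonance condition Im(Z)=0 gives ω₀ = 1/√(LC).
Step 2 — ω₀ = 1/√(0.0119·9.2e-07) = 9557 rad/s.
Step 3 — f₀ = ω₀/(2π) = 1521 Hz.
Step 4 — Series Q: Q = ω₀L/R = 9557·0.0119/185 = 0.6148.
Step 5 — 3dB bandwidth: Δω = ω₀/Q = 1.555e+04 rad/s; BW = Δω/(2π) = 2474 Hz.

(a) f₀ = 1521 Hz  (b) Q = 0.6148  (c) BW = 2474 Hz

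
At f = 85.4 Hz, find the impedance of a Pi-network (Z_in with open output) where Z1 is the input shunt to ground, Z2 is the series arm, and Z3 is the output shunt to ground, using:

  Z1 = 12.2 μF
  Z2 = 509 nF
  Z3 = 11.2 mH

Step 1 — Angular frequency: ω = 2π·f = 2π·85.4 = 536.6 rad/s.
Step 2 — Component impedances:
  Z1: Z = 1/(jωC) = -j/(ω·C) = 0 - j152.8 Ω
  Z2: Z = 1/(jωC) = -j/(ω·C) = 0 - j3661 Ω
  Z3: Z = jωL = j·536.6·0.0112 = 0 + j6.01 Ω
Step 3 — With open output, the series arm Z2 and the output shunt Z3 appear in series to ground: Z2 + Z3 = 0 - j3655 Ω.
Step 4 — Parallel with input shunt Z1: Z_in = Z1 || (Z2 + Z3) = 0 - j146.6 Ω = 146.6∠-90.0° Ω.

Z = 0 - j146.6 Ω = 146.6∠-90.0° Ω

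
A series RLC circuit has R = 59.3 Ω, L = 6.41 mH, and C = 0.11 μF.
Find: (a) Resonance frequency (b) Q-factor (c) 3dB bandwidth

Step 1 — Resonance: ω₀ = 1/√(LC) = 1/√(0.00641·1.1e-07) = 3.766e+04 rad/s.
Step 2 — f₀ = ω₀/(2π) = 5994 Hz.
Step 3 — Series Q: Q = ω₀L/R = 3.766e+04·0.00641/59.3 = 4.071.
Step 4 — Bandwidth: Δω = ω₀/Q = 9251 rad/s; BW = Δω/(2π) = 1472 Hz.

(a) f₀ = 5994 Hz  (b) Q = 4.071  (c) BW = 1472 Hz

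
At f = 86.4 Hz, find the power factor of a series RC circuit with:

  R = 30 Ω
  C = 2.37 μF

Step 1 — Angular frequency: ω = 2π·f = 2π·86.4 = 542.9 rad/s.
Step 2 — Component impedances:
  R: Z = R = 30 Ω
  C: Z = 1/(jωC) = -j/(ω·C) = 0 - j777.2 Ω
Step 3 — Series combination: Z_total = R + C = 30 - j777.2 Ω = 777.8∠-87.8° Ω.
Step 4 — Power factor: PF = cos(φ) = Re(Z)/|Z| = 30/777.8 = 0.03857.
Step 5 — Type: Im(Z) = -777.2 ⇒ leading (phase φ = -87.8°).

PF = 0.03857 (leading, φ = -87.8°)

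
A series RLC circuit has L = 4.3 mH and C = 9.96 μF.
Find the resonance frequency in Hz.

Step 1 — Resonance condition Im(Z)=0 gives ω₀ = 1/√(LC).
Step 2 — ω₀ = 1/√(0.0043·9.96e-06) = 4832 rad/s.
Step 3 — f₀ = ω₀/(2π) = 769.1 Hz.

f₀ = 769.1 Hz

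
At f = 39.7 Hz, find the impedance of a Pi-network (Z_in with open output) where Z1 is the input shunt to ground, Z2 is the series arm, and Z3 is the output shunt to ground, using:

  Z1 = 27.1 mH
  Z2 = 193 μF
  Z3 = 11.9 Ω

Step 1 — Angular frequency: ω = 2π·f = 2π·39.7 = 249.4 rad/s.
Step 2 — Component impedances:
  Z1: Z = jωL = j·249.4·0.0271 = 0 + j6.76 Ω
  Z2: Z = 1/(jωC) = -j/(ω·C) = 0 - j20.77 Ω
  Z3: Z = R = 11.9 Ω
Step 3 — With open output, the series arm Z2 and the output shunt Z3 appear in series to ground: Z2 + Z3 = 11.9 - j20.77 Ω.
Step 4 — Parallel with input shunt Z1: Z_in = Z1 || (Z2 + Z3) = 1.609 + j8.655 Ω = 8.803∠79.5° Ω.

Z = 1.609 + j8.655 Ω = 8.803∠79.5° Ω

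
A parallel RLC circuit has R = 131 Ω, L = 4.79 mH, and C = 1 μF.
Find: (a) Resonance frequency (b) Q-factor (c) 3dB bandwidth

Step 1 — Resonance: ω₀ = 1/√(LC) = 1/√(0.00479·1e-06) = 1.445e+04 rad/s.
Step 2 — f₀ = ω₀/(2π) = 2300 Hz.
Step 3 — Parallel Q: Q = R/(ω₀L) = 131/(1.445e+04·0.00479) = 1.893.
Step 4 — Bandwidth: Δω = ω₀/Q = 7634 rad/s; BW = Δω/(2π) = 1215 Hz.

(a) f₀ = 2300 Hz  (b) Q = 1.893  (c) BW = 1215 Hz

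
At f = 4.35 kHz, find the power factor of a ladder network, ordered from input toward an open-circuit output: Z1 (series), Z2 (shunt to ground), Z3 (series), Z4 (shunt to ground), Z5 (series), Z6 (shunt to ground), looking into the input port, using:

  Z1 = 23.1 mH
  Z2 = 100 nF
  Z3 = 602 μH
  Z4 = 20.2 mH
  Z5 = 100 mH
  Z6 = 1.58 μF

Step 1 — Angular frequency: ω = 2π·f = 2π·4350 = 2.733e+04 rad/s.
Step 2 — Component impedances:
  Z1: Z = jωL = j·2.733e+04·0.0231 = 0 + j631.4 Ω
  Z2: Z = 1/(jωC) = -j/(ω·C) = 0 - j365.9 Ω
  Z3: Z = jωL = j·2.733e+04·0.000602 = 0 + j16.45 Ω
  Z4: Z = jωL = j·2.733e+04·0.0202 = 0 + j552.1 Ω
  Z5: Z = jωL = j·2.733e+04·0.1 = 0 + j2733 Ω
  Z6: Z = 1/(jωC) = -j/(ω·C) = 0 - j23.16 Ω
Step 3 — Ladder network (open output): work backward from the far end, alternating series and parallel combinations. Z_in = 0 - j959.9 Ω = 959.9∠-90.0° Ω.
Step 4 — Power factor: PF = cos(φ) = Re(Z)/|Z| = 0/959.9 = 0.
Step 5 — Type: Im(Z) = -959.9 ⇒ leading (phase φ = -90.0°).

PF = 0 (leading, φ = -90.0°)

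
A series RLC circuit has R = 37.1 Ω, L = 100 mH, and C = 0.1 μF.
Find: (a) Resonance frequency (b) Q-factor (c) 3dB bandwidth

Step 1 — Resonance condition Im(Z)=0 gives ω₀ = 1/√(LC).
Step 2 — ω₀ = 1/√(0.1·1e-07) = 1e+04 rad/s.
Step 3 — f₀ = ω₀/(2π) = 1592 Hz.
Step 4 — Series Q: Q = ω₀L/R = 1e+04·0.1/37.1 = 26.95.
Step 5 — 3dB bandwidth: Δω = ω₀/Q = 371 rad/s; BW = Δω/(2π) = 59.05 Hz.

(a) f₀ = 1592 Hz  (b) Q = 26.95  (c) BW = 59.05 Hz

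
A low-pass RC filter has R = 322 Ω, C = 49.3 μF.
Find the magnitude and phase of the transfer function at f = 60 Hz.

Step 1 — Angular frequency: ω = 2π·60 = 377 rad/s.
Step 2 — Transfer function: H(jω) = 1/(1 + jωRC).
Step 3 — Denominator: 1 + jωRC = 1 + j·377·322·4.93e-05 = 1 + j5.985.
Step 4 — H = 0.02716 - j0.1626.
Step 5 — Magnitude: |H| = 0.1648 (-15.7 dB); phase: φ = -80.5°.

|H| = 0.1648 (-15.7 dB), φ = -80.5°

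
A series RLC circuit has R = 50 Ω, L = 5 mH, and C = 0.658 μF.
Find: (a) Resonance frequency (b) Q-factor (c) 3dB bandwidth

Step 1 — Resonance: ω₀ = 1/√(LC) = 1/√(0.005·6.58e-07) = 1.743e+04 rad/s.
Step 2 — f₀ = ω₀/(2π) = 2775 Hz.
Step 3 — Series Q: Q = ω₀L/R = 1.743e+04·0.005/50 = 1.743.
Step 4 — Bandwidth: Δω = ω₀/Q = 1e+04 rad/s; BW = Δω/(2π) = 1592 Hz.

(a) f₀ = 2775 Hz  (b) Q = 1.743  (c) BW = 1592 Hz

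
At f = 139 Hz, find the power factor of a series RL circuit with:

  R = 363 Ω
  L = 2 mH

Step 1 — Angular frequency: ω = 2π·f = 2π·139 = 873.4 rad/s.
Step 2 — Component impedances:
  R: Z = R = 363 Ω
  L: Z = jωL = j·873.4·0.002 = 0 + j1.747 Ω
Step 3 — Series combination: Z_total = R + L = 363 + j1.747 Ω = 363∠0.3° Ω.
Step 4 — Power factor: PF = cos(φ) = Re(Z)/|Z| = 363/363 = 1.
Step 5 — Type: Im(Z) = 1.747 ⇒ lagging (phase φ = 0.3°).

PF = 1 (lagging, φ = 0.3°)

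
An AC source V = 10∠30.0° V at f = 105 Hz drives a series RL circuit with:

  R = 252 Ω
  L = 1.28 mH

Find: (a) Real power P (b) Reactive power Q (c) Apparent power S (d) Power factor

Step 1 — Angular frequency: ω = 2π·f = 2π·105 = 659.7 rad/s.
Step 2 — Component impedances:
  R: Z = R = 252 Ω
  L: Z = jωL = j·659.7·0.00128 = 0 + j0.8445 Ω
Step 3 — Series combination: Z_total = R + L = 252 + j0.8445 Ω = 252∠0.2° Ω.
Step 4 — Source phasor: V = 10∠30.0° V = 8.66 + j5 V.
Step 5 — Current: I = V / Z = 0.03443 + j0.01973 A = 0.03968∠29.8° A.
Step 6 — Complex power: S = V·I* = 0.3968 + j0.00133 VA.
Step 7 — Real power: P = Re(S) = 0.3968 W.
Step 8 — Reactive power: Q = Im(S) = 0.00133 VAR.
Step 9 — Apparent power: |S| = 0.3968 VA.
Step 10 — Power factor: PF = P/|S| = 1 (lagging).

(a) P = 0.3968 W  (b) Q = 0.00133 VAR  (c) S = 0.3968 VA  (d) PF = 1 (lagging)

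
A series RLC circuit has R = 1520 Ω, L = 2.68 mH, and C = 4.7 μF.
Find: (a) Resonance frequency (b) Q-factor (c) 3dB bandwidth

Step 1 — Resonance: ω₀ = 1/√(LC) = 1/√(0.00268·4.7e-06) = 8910 rad/s.
Step 2 — f₀ = ω₀/(2π) = 1418 Hz.
Step 3 — Series Q: Q = ω₀L/R = 8910·0.00268/1520 = 0.01571.
Step 4 — Bandwidth: Δω = ω₀/Q = 5.672e+05 rad/s; BW = Δω/(2π) = 9.027e+04 Hz.

(a) f₀ = 1418 Hz  (b) Q = 0.01571  (c) BW = 9.027e+04 Hz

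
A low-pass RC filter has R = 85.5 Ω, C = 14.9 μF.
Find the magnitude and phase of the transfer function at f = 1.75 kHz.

Step 1 — Angular frequency: ω = 2π·1750 = 1.1e+04 rad/s.
Step 2 — Transfer function: H(jω) = 1/(1 + jωRC).
Step 3 — Denominator: 1 + jωRC = 1 + j·1.1e+04·85.5·1.49e-05 = 1 + j14.01.
Step 4 — H = 0.005071 - j0.07103.
Step 5 — Magnitude: |H| = 0.07121 (-22.9 dB); phase: φ = -85.9°.

|H| = 0.07121 (-22.9 dB), φ = -85.9°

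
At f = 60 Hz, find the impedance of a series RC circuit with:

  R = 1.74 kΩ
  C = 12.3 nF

Step 1 — Angular frequency: ω = 2π·f = 2π·60 = 377 rad/s.
Step 2 — Component impedances:
  R: Z = R = 1740 Ω
  C: Z = 1/(jωC) = -j/(ω·C) = 0 - j2.157e+05 Ω
Step 3 — Series combination: Z_total = R + C = 1740 - j2.157e+05 Ω = 2.157e+05∠-89.5° Ω.

Z = 1740 - j2.157e+05 Ω = 2.157e+05∠-89.5° Ω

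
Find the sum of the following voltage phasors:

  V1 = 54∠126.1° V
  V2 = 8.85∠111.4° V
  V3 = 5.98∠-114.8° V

Step 1 — Convert each phasor to rectangular form:
  V1 = 54·(cos(126.1°) + j·sin(126.1°)) = -31.82 + j43.63 V
  V2 = 8.85·(cos(111.4°) + j·sin(111.4°)) = -3.229 + j8.24 V
  V3 = 5.98·(cos(-114.8°) + j·sin(-114.8°)) = -2.508 - j5.429 V
Step 2 — Sum components: V_total = -37.55 + j46.44 V.
Step 3 — Convert to polar: |V_total| = 59.73 V, ∠V_total = 129.0°.

V_total = 59.73∠129.0° V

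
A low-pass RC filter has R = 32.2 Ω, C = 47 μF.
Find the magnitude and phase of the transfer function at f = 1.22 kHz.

Step 1 — Angular frequency: ω = 2π·1220 = 7665 rad/s.
Step 2 — Transfer function: H(jω) = 1/(1 + jωRC).
Step 3 — Denominator: 1 + jωRC = 1 + j·7665·32.2·4.7e-05 = 1 + j11.6.
Step 4 — H = 0.007376 - j0.08556.
Step 5 — Magnitude: |H| = 0.08588 (-21.3 dB); phase: φ = -85.1°.

|H| = 0.08588 (-21.3 dB), φ = -85.1°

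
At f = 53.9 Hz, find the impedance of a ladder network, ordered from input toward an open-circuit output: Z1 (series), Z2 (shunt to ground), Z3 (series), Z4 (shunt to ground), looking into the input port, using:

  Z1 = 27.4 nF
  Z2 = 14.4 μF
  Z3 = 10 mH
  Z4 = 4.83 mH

Step 1 — Angular frequency: ω = 2π·f = 2π·53.9 = 338.7 rad/s.
Step 2 — Component impedances:
  Z1: Z = 1/(jωC) = -j/(ω·C) = 0 - j1.078e+05 Ω
  Z2: Z = 1/(jωC) = -j/(ω·C) = 0 - j205.1 Ω
  Z3: Z = jωL = j·338.7·0.01 = 0 + j3.387 Ω
  Z4: Z = jωL = j·338.7·0.00483 = 0 + j1.636 Ω
Step 3 — Ladder network (open output): work backward from the far end, alternating series and parallel combinations. Z_in = 0 - j1.078e+05 Ω = 1.078e+05∠-90.0° Ω.

Z = 0 - j1.078e+05 Ω = 1.078e+05∠-90.0° Ω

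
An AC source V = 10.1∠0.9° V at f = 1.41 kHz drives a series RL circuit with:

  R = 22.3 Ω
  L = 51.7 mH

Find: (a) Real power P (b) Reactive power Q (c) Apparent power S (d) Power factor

Step 1 — Angular frequency: ω = 2π·f = 2π·1410 = 8859 rad/s.
Step 2 — Component impedances:
  R: Z = R = 22.3 Ω
  L: Z = jωL = j·8859·0.0517 = 0 + j458 Ω
Step 3 — Series combination: Z_total = R + L = 22.3 + j458 Ω = 458.6∠87.2° Ω.
Step 4 — Source phasor: V = 10.1∠0.9° V = 10.1 + j0.1586 V.
Step 5 — Current: I = V / Z = 0.001416 - j0.02198 A = 0.02203∠-86.3° A.
Step 6 — Complex power: S = V·I* = 0.01082 + j0.2222 VA.
Step 7 — Real power: P = Re(S) = 0.01082 W.
Step 8 — Reactive power: Q = Im(S) = 0.2222 VAR.
Step 9 — Apparent power: |S| = 0.2225 VA.
Step 10 — Power factor: PF = P/|S| = 0.04863 (lagging).

(a) P = 0.01082 W  (b) Q = 0.2222 VAR  (c) S = 0.2225 VA  (d) PF = 0.04863 (lagging)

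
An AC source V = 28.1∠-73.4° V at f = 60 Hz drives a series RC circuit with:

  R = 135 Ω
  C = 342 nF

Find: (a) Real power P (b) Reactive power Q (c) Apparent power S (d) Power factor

Step 1 — Angular frequency: ω = 2π·f = 2π·60 = 377 rad/s.
Step 2 — Component impedances:
  R: Z = R = 135 Ω
  C: Z = 1/(jωC) = -j/(ω·C) = 0 - j7756 Ω
Step 3 — Series combination: Z_total = R + C = 135 - j7756 Ω = 7757∠-89.0° Ω.
Step 4 — Source phasor: V = 28.1∠-73.4° V = 8.028 - j26.93 V.
Step 5 — Current: I = V / Z = 0.003489 + j0.0009743 A = 0.003622∠15.6° A.
Step 6 — Complex power: S = V·I* = 0.001771 - j0.1018 VA.
Step 7 — Real power: P = Re(S) = 0.001771 W.
Step 8 — Reactive power: Q = Im(S) = -0.1018 VAR.
Step 9 — Apparent power: |S| = 0.1018 VA.
Step 10 — Power factor: PF = P/|S| = 0.0174 (leading).

(a) P = 0.001771 W  (b) Q = -0.1018 VAR  (c) S = 0.1018 VA  (d) PF = 0.0174 (leading)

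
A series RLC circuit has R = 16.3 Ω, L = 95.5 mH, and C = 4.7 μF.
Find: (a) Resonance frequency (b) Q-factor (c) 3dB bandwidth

Step 1 — Resonance condition Im(Z)=0 gives ω₀ = 1/√(LC).
Step 2 — ω₀ = 1/√(0.0955·4.7e-06) = 1493 rad/s.
Step 3 — f₀ = ω₀/(2π) = 237.6 Hz.
Step 4 — Series Q: Q = ω₀L/R = 1493·0.0955/16.3 = 8.745.
Step 5 — 3dB bandwidth: Δω = ω₀/Q = 170.7 rad/s; BW = Δω/(2π) = 27.16 Hz.

(a) f₀ = 237.6 Hz  (b) Q = 8.745  (c) BW = 27.16 Hz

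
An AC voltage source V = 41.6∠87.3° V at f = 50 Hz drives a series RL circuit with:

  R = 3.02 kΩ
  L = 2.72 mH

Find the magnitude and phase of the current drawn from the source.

Step 1 — Angular frequency: ω = 2π·f = 2π·50 = 314.2 rad/s.
Step 2 — Component impedances:
  R: Z = R = 3020 Ω
  L: Z = jωL = j·314.2·0.00272 = 0 + j0.8545 Ω
Step 3 — Series combination: Z_total = R + L = 3020 + j0.8545 Ω = 3020∠0.0° Ω.
Step 4 — Source phasor: V = 41.6∠87.3° V = 1.96 + j41.55 V.
Step 5 — Ohm's law: I = V / Z_total = (1.96 + j41.55) / (3020 + j0.8545) = 0.0006528 + j0.01376 A.
Step 6 — Convert to polar: |I| = 0.01377 A, ∠I = 87.3°.

I = 0.01377∠87.3° A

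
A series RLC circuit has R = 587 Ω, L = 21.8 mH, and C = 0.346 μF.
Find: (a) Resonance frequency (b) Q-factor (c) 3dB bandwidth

Step 1 — Resonance condition Im(Z)=0 gives ω₀ = 1/√(LC).
Step 2 — ω₀ = 1/√(0.0218·3.46e-07) = 1.151e+04 rad/s.
Step 3 — f₀ = ω₀/(2π) = 1833 Hz.
Step 4 — Series Q: Q = ω₀L/R = 1.151e+04·0.0218/587 = 0.4276.
Step 5 — 3dB bandwidth: Δω = ω₀/Q = 2.693e+04 rad/s; BW = Δω/(2π) = 4286 Hz.

(a) f₀ = 1833 Hz  (b) Q = 0.4276  (c) BW = 4286 Hz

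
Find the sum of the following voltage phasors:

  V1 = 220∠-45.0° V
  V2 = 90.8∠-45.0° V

Step 1 — Convert each phasor to rectangular form:
  V1 = 220·(cos(-45.0°) + j·sin(-45.0°)) = 155.6 - j155.6 V
  V2 = 90.8·(cos(-45.0°) + j·sin(-45.0°)) = 64.21 - j64.21 V
Step 2 — Sum components: V_total = 219.8 - j219.8 V.
Step 3 — Convert to polar: |V_total| = 310.8 V, ∠V_total = -45.0°.

V_total = 310.8∠-45.0° V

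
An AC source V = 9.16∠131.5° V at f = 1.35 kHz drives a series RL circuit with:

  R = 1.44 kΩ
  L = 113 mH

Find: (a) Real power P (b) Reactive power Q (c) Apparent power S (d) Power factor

Step 1 — Angular frequency: ω = 2π·f = 2π·1350 = 8482 rad/s.
Step 2 — Component impedances:
  R: Z = R = 1440 Ω
  L: Z = jωL = j·8482·0.113 = 0 + j958.5 Ω
Step 3 — Series combination: Z_total = R + L = 1440 + j958.5 Ω = 1730∠33.6° Ω.
Step 4 — Source phasor: V = 9.16∠131.5° V = -6.07 + j6.86 V.
Step 5 — Current: I = V / Z = -0.0007234 + j0.005246 A = 0.005295∠97.9° A.
Step 6 — Complex power: S = V·I* = 0.04038 + j0.02688 VA.
Step 7 — Real power: P = Re(S) = 0.04038 W.
Step 8 — Reactive power: Q = Im(S) = 0.02688 VAR.
Step 9 — Apparent power: |S| = 0.04851 VA.
Step 10 — Power factor: PF = P/|S| = 0.8325 (lagging).

(a) P = 0.04038 W  (b) Q = 0.02688 VAR  (c) S = 0.04851 VA  (d) PF = 0.8325 (lagging)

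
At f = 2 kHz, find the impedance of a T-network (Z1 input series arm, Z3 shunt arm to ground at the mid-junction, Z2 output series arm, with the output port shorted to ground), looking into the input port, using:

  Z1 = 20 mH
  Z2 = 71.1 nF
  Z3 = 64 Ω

Step 1 — Angular frequency: ω = 2π·f = 2π·2000 = 1.257e+04 rad/s.
Step 2 — Component impedances:
  Z1: Z = jωL = j·1.257e+04·0.02 = 0 + j251.3 Ω
  Z2: Z = 1/(jωC) = -j/(ω·C) = 0 - j1119 Ω
  Z3: Z = R = 64 Ω
Step 3 — With the output port shorted to ground, the output series arm Z2 runs from the junction to ground; the shunt arm Z3 also runs from the junction to ground. They appear in parallel: Z3 || Z2 = 63.79 - j3.648 Ω.
Step 4 — Series with input arm Z1: Z_in = Z1 + (Z3 || Z2) = 63.79 + j247.7 Ω = 255.8∠75.6° Ω.

Z = 63.79 + j247.7 Ω = 255.8∠75.6° Ω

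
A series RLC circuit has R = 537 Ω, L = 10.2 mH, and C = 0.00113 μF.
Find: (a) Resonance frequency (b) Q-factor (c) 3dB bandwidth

Step 1 — Resonance condition Im(Z)=0 gives ω₀ = 1/√(LC).
Step 2 — ω₀ = 1/√(0.0102·1.13e-09) = 2.946e+05 rad/s.
Step 3 — f₀ = ω₀/(2π) = 4.688e+04 Hz.
Step 4 — Series Q: Q = ω₀L/R = 2.946e+05·0.0102/537 = 5.595.
Step 5 — 3dB bandwidth: Δω = ω₀/Q = 5.265e+04 rad/s; BW = Δω/(2π) = 8379 Hz.

(a) f₀ = 4.688e+04 Hz  (b) Q = 5.595  (c) BW = 8379 Hz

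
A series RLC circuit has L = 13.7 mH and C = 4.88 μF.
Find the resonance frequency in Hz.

Step 1 — Resonance condition Im(Z)=0 gives ω₀ = 1/√(LC).
Step 2 — ω₀ = 1/√(0.0137·4.88e-06) = 3867 rad/s.
Step 3 — f₀ = ω₀/(2π) = 615.5 Hz.

f₀ = 615.5 Hz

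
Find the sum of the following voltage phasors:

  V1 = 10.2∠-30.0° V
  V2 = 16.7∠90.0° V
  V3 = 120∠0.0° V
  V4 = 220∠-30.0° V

Step 1 — Convert each phasor to rectangular form:
  V1 = 10.2·(cos(-30.0°) + j·sin(-30.0°)) = 8.833 - j5.1 V
  V2 = 16.7·(cos(90.0°) + j·sin(90.0°)) = 0 + j16.7 V
  V3 = 120·(cos(0.0°) + j·sin(0.0°)) = 120 V
  V4 = 220·(cos(-30.0°) + j·sin(-30.0°)) = 190.5 - j110 V
Step 2 — Sum components: V_total = 319.4 - j98.4 V.
Step 3 — Convert to polar: |V_total| = 334.2 V, ∠V_total = -17.1°.

V_total = 334.2∠-17.1° V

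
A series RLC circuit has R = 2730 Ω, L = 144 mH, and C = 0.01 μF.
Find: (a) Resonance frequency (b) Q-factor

Step 1 — Resonance condition Im(Z)=0 gives ω₀ = 1/√(LC).
Step 2 — ω₀ = 1/√(0.144·1e-08) = 2.635e+04 rad/s.
Step 3 — f₀ = ω₀/(2π) = 4194 Hz.
Step 4 — Series Q: Q = ω₀L/R = 2.635e+04·0.144/2730 = 1.39.

(a) f₀ = 4194 Hz  (b) Q = 1.39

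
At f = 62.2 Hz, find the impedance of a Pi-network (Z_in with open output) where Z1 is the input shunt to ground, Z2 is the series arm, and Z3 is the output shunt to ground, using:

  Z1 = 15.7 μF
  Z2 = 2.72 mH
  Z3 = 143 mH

Step 1 — Angular frequency: ω = 2π·f = 2π·62.2 = 390.8 rad/s.
Step 2 — Component impedances:
  Z1: Z = 1/(jωC) = -j/(ω·C) = 0 - j163 Ω
  Z2: Z = jωL = j·390.8·0.00272 = 0 + j1.063 Ω
  Z3: Z = jωL = j·390.8·0.143 = 0 + j55.89 Ω
Step 3 — With open output, the series arm Z2 and the output shunt Z3 appear in series to ground: Z2 + Z3 = 0 + j56.95 Ω.
Step 4 — Parallel with input shunt Z1: Z_in = Z1 || (Z2 + Z3) = 0 + j87.54 Ω = 87.54∠90.0° Ω.

Z = 0 + j87.54 Ω = 87.54∠90.0° Ω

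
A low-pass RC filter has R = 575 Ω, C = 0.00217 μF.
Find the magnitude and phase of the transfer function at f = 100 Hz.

Step 1 — Angular frequency: ω = 2π·100 = 628.3 rad/s.
Step 2 — Transfer function: H(jω) = 1/(1 + jωRC).
Step 3 — Denominator: 1 + jωRC = 1 + j·628.3·575·2.17e-09 = 1 + j0.000784.
Step 4 — H = 1 - j0.000784.
Step 5 — Magnitude: |H| = 1 (-0.0 dB); phase: φ = -0.0°.

|H| = 1 (-0.0 dB), φ = -0.0°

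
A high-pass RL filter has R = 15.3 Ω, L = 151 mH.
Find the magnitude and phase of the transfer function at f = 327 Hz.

Step 1 — Angular frequency: ω = 2π·327 = 2055 rad/s.
Step 2 — Transfer function: H(jω) = jωL/(R + jωL).
Step 3 — Numerator jωL = j·310.2; denominator R + jωL = 15.3 + j310.2.
Step 4 — H = 0.9976 + j0.0492.
Step 5 — Magnitude: |H| = 0.9988 (-0.0 dB); phase: φ = 2.8°.

|H| = 0.9988 (-0.0 dB), φ = 2.8°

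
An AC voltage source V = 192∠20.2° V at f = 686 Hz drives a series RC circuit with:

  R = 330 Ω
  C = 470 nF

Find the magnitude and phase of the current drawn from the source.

Step 1 — Angular frequency: ω = 2π·f = 2π·686 = 4310 rad/s.
Step 2 — Component impedances:
  R: Z = R = 330 Ω
  C: Z = 1/(jωC) = -j/(ω·C) = 0 - j493.6 Ω
Step 3 — Series combination: Z_total = R + C = 330 - j493.6 Ω = 593.8∠-56.2° Ω.
Step 4 — Source phasor: V = 192∠20.2° V = 180.2 + j66.3 V.
Step 5 — Ohm's law: I = V / Z_total = (180.2 + j66.3) / (330 - j493.6) = 0.07583 + j0.3143 A.
Step 6 — Convert to polar: |I| = 0.3234 A, ∠I = 76.4°.

I = 0.3234∠76.4° A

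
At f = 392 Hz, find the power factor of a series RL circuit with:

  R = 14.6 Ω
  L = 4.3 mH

Step 1 — Angular frequency: ω = 2π·f = 2π·392 = 2463 rad/s.
Step 2 — Component impedances:
  R: Z = R = 14.6 Ω
  L: Z = jωL = j·2463·0.0043 = 0 + j10.59 Ω
Step 3 — Series combination: Z_total = R + L = 14.6 + j10.59 Ω = 18.04∠36.0° Ω.
Step 4 — Power factor: PF = cos(φ) = Re(Z)/|Z| = 14.6/18.0368 = 0.8095.
Step 5 — Type: Im(Z) = 10.59 ⇒ lagging (phase φ = 36.0°).

PF = 0.8095 (lagging, φ = 36.0°)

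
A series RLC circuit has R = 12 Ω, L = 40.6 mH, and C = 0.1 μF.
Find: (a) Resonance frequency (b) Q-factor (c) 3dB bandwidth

Step 1 — Resonance condition Im(Z)=0 gives ω₀ = 1/√(LC).
Step 2 — ω₀ = 1/√(0.0406·1e-07) = 1.569e+04 rad/s.
Step 3 — f₀ = ω₀/(2π) = 2498 Hz.
Step 4 — Series Q: Q = ω₀L/R = 1.569e+04·0.0406/12 = 53.1.
Step 5 — 3dB bandwidth: Δω = ω₀/Q = 295.6 rad/s; BW = Δω/(2π) = 47.04 Hz.

(a) f₀ = 2498 Hz  (b) Q = 53.1  (c) BW = 47.04 Hz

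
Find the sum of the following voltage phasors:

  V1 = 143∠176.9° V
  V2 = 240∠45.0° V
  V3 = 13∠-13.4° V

Step 1 — Convert each phasor to rectangular form:
  V1 = 143·(cos(176.9°) + j·sin(176.9°)) = -142.8 + j7.733 V
  V2 = 240·(cos(45.0°) + j·sin(45.0°)) = 169.7 + j169.7 V
  V3 = 13·(cos(-13.4°) + j·sin(-13.4°)) = 12.65 - j3.013 V
Step 2 — Sum components: V_total = 39.56 + j174.4 V.
Step 3 — Convert to polar: |V_total| = 178.9 V, ∠V_total = 77.2°.

V_total = 178.9∠77.2° V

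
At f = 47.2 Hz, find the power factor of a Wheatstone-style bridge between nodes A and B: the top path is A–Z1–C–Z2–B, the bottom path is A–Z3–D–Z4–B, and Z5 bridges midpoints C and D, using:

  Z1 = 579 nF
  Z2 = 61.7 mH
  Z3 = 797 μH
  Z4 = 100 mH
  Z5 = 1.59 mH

Step 1 — Angular frequency: ω = 2π·f = 2π·47.2 = 296.6 rad/s.
Step 2 — Component impedances:
  Z1: Z = 1/(jωC) = -j/(ω·C) = 0 - j5824 Ω
  Z2: Z = jωL = j·296.6·0.0617 = 0 + j18.3 Ω
  Z3: Z = jωL = j·296.6·0.000797 = 0 + j0.2364 Ω
  Z4: Z = jωL = j·296.6·0.1 = 0 + j29.66 Ω
  Z5: Z = jωL = j·296.6·0.00159 = 0 + j0.4715 Ω
Step 3 — Bridge requires nodal analysis (the Z5 bridge couples midpoints C and D, so the two paths cannot be reduced to a simple series/parallel combination). Setting node B to ground and injecting 1 A at node A, the 3-node admittance system at A, C, D solves to V_A = Z_AB = 0 + j11.73 Ω = 11.73∠90.0° Ω.
Step 4 — Power factor: PF = cos(φ) = Re(Z)/|Z| = 0/11.73 = 0.
Step 5 — Type: Im(Z) = 11.73 ⇒ lagging (phase φ = 90.0°).

PF = 0 (lagging, φ = 90.0°)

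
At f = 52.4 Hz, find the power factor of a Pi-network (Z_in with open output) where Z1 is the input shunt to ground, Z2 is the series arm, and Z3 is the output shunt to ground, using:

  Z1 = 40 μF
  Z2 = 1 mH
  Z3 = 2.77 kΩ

Step 1 — Angular frequency: ω = 2π·f = 2π·52.4 = 329.2 rad/s.
Step 2 — Component impedances:
  Z1: Z = 1/(jωC) = -j/(ω·C) = 0 - j75.93 Ω
  Z2: Z = jωL = j·329.2·0.001 = 0 + j0.3292 Ω
  Z3: Z = R = 2770 Ω
Step 3 — With open output, the series arm Z2 and the output shunt Z3 appear in series to ground: Z2 + Z3 = 2770 + j0.3292 Ω.
Step 4 — Parallel with input shunt Z1: Z_in = Z1 || (Z2 + Z3) = 2.08 - j75.88 Ω = 75.9∠-88.4° Ω.
Step 5 — Power factor: PF = cos(φ) = Re(Z)/|Z| = 2.08/75.9 = 0.0274.
Step 6 — Type: Im(Z) = -75.88 ⇒ leading (phase φ = -88.4°).

PF = 0.0274 (leading, φ = -88.4°)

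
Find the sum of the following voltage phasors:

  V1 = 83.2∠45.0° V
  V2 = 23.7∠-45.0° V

Step 1 — Convert each phasor to rectangular form:
  V1 = 83.2·(cos(45.0°) + j·sin(45.0°)) = 58.83 + j58.83 V
  V2 = 23.7·(cos(-45.0°) + j·sin(-45.0°)) = 16.76 - j16.76 V
Step 2 — Sum components: V_total = 75.59 + j42.07 V.
Step 3 — Convert to polar: |V_total| = 86.51 V, ∠V_total = 29.1°.

V_total = 86.51∠29.1° V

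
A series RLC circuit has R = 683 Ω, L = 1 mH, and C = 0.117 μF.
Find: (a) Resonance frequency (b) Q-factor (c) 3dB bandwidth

Step 1 — Resonance condition Im(Z)=0 gives ω₀ = 1/√(LC).
Step 2 — ω₀ = 1/√(0.001·1.17e-07) = 9.245e+04 rad/s.
Step 3 — f₀ = ω₀/(2π) = 1.471e+04 Hz.
Step 4 — Series Q: Q = ω₀L/R = 9.245e+04·0.001/683 = 0.1354.
Step 5 — 3dB bandwidth: Δω = ω₀/Q = 6.83e+05 rad/s; BW = Δω/(2π) = 1.087e+05 Hz.

(a) f₀ = 1.471e+04 Hz  (b) Q = 0.1354  (c) BW = 1.087e+05 Hz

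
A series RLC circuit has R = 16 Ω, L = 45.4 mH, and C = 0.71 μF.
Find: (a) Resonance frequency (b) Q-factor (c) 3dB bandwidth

Step 1 — Resonance: ω₀ = 1/√(LC) = 1/√(0.0454·7.1e-07) = 5570 rad/s.
Step 2 — f₀ = ω₀/(2π) = 886.5 Hz.
Step 3 — Series Q: Q = ω₀L/R = 5570·0.0454/16 = 15.8.
Step 4 — Bandwidth: Δω = ω₀/Q = 352.4 rad/s; BW = Δω/(2π) = 56.09 Hz.

(a) f₀ = 886.5 Hz  (b) Q = 15.8  (c) BW = 56.09 Hz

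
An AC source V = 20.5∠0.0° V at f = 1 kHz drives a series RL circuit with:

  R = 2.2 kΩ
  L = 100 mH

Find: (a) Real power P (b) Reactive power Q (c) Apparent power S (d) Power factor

Step 1 — Angular frequency: ω = 2π·f = 2π·1000 = 6283 rad/s.
Step 2 — Component impedances:
  R: Z = R = 2200 Ω
  L: Z = jωL = j·6283·0.1 = 0 + j628.3 Ω
Step 3 — Series combination: Z_total = R + L = 2200 + j628.3 Ω = 2288∠15.9° Ω.
Step 4 — Source phasor: V = 20.5∠0.0° V = 20.5 V.
Step 5 — Current: I = V / Z = 0.008615 - j0.002461 A = 0.00896∠-15.9° A.
Step 6 — Complex power: S = V·I* = 0.1766 + j0.05044 VA.
Step 7 — Real power: P = Re(S) = 0.1766 W.
Step 8 — Reactive power: Q = Im(S) = 0.05044 VAR.
Step 9 — Apparent power: |S| = 0.1837 VA.
Step 10 — Power factor: PF = P/|S| = 0.9616 (lagging).

(a) P = 0.1766 W  (b) Q = 0.05044 VAR  (c) S = 0.1837 VA  (d) PF = 0.9616 (lagging)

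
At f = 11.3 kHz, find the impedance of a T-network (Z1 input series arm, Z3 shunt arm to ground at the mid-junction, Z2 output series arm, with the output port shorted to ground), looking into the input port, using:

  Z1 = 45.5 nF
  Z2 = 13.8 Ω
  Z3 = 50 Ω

Step 1 — Angular frequency: ω = 2π·f = 2π·1.13e+04 = 7.1e+04 rad/s.
Step 2 — Component impedances:
  Z1: Z = 1/(jωC) = -j/(ω·C) = 0 - j309.5 Ω
  Z2: Z = R = 13.8 Ω
  Z3: Z = R = 50 Ω
Step 3 — With the output port shorted to ground, the output series arm Z2 runs from the junction to ground; the shunt arm Z3 also runs from the junction to ground. They appear in parallel: Z3 || Z2 = 10.82 Ω.
Step 4 — Series with input arm Z1: Z_in = Z1 + (Z3 || Z2) = 10.82 - j309.5 Ω = 309.7∠-88.0° Ω.

Z = 10.82 - j309.5 Ω = 309.7∠-88.0° Ω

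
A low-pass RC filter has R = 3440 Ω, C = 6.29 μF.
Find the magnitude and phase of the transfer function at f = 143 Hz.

Step 1 — Angular frequency: ω = 2π·143 = 898.5 rad/s.
Step 2 — Transfer function: H(jω) = 1/(1 + jωRC).
Step 3 — Denominator: 1 + jωRC = 1 + j·898.5·3440·6.29e-06 = 1 + j19.44.
Step 4 — H = 0.002639 - j0.0513.
Step 5 — Magnitude: |H| = 0.05137 (-25.8 dB); phase: φ = -87.1°.

|H| = 0.05137 (-25.8 dB), φ = -87.1°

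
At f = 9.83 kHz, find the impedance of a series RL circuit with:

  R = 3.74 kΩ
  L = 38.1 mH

Step 1 — Angular frequency: ω = 2π·f = 2π·9830 = 6.176e+04 rad/s.
Step 2 — Component impedances:
  R: Z = R = 3740 Ω
  L: Z = jωL = j·6.176e+04·0.0381 = 0 + j2353 Ω
Step 3 — Series combination: Z_total = R + L = 3740 + j2353 Ω = 4419∠32.2° Ω.

Z = 3740 + j2353 Ω = 4419∠32.2° Ω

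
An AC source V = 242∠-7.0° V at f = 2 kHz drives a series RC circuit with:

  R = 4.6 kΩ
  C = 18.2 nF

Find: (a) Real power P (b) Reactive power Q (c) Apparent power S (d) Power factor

Step 1 — Angular frequency: ω = 2π·f = 2π·2000 = 1.257e+04 rad/s.
Step 2 — Component impedances:
  R: Z = R = 4600 Ω
  C: Z = 1/(jωC) = -j/(ω·C) = 0 - j4372 Ω
Step 3 — Series combination: Z_total = R + C = 4600 - j4372 Ω = 6346∠-43.5° Ω.
Step 4 — Source phasor: V = 242∠-7.0° V = 240.2 - j29.49 V.
Step 5 — Current: I = V / Z = 0.03063 + j0.02271 A = 0.03813∠36.5° A.
Step 6 — Complex power: S = V·I* = 6.688 - j6.357 VA.
Step 7 — Real power: P = Re(S) = 6.688 W.
Step 8 — Reactive power: Q = Im(S) = -6.357 VAR.
Step 9 — Apparent power: |S| = 9.228 VA.
Step 10 — Power factor: PF = P/|S| = 0.7248 (leading).

(a) P = 6.688 W  (b) Q = -6.357 VAR  (c) S = 9.228 VA  (d) PF = 0.7248 (leading)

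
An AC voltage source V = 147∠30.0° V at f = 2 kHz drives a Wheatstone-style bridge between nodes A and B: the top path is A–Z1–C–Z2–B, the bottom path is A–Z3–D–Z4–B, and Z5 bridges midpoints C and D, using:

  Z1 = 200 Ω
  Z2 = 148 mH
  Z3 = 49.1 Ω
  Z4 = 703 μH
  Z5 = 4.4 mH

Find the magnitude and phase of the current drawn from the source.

Step 1 — Angular frequency: ω = 2π·f = 2π·2000 = 1.257e+04 rad/s.
Step 2 — Component impedances:
  Z1: Z = R = 200 Ω
  Z2: Z = jωL = j·1.257e+04·0.148 = 0 + j1860 Ω
  Z3: Z = R = 49.1 Ω
  Z4: Z = jωL = j·1.257e+04·0.000703 = 0 + j8.834 Ω
  Z5: Z = jωL = j·1.257e+04·0.0044 = 0 + j55.29 Ω
Step 3 — Bridge requires nodal analysis (the Z5 bridge couples midpoints C and D, so the two paths cannot be reduced to a simple series/parallel combination). Setting node B to ground and injecting 1 A at node A, the 3-node admittance system at A, C, D solves to V_A = Z_AB = 39.83 + j10.69 Ω = 41.24∠15.0° Ω.
Step 4 — Source phasor: V = 147∠30.0° V = 127.3 + j73.5 V.
Step 5 — Ohm's law: I = V / Z_total = (127.3 + j73.5) / (39.83 + j10.69) = 3.443 + j0.921 A.
Step 6 — Convert to polar: |I| = 3.564 A, ∠I = 15.0°.

I = 3.564∠15.0° A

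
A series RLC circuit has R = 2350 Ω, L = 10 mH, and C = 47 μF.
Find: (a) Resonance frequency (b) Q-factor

Step 1 — Resonance condition Im(Z)=0 gives ω₀ = 1/√(LC).
Step 2 — ω₀ = 1/√(0.01·4.7e-05) = 1459 rad/s.
Step 3 — f₀ = ω₀/(2π) = 232.2 Hz.
Step 4 — Series Q: Q = ω₀L/R = 1459·0.01/2350 = 0.006207.

(a) f₀ = 232.2 Hz  (b) Q = 0.006207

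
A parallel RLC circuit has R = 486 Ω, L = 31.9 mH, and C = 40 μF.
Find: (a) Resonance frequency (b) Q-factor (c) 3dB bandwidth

Step 1 — Resonance: ω₀ = 1/√(LC) = 1/√(0.0319·4e-05) = 885.3 rad/s.
Step 2 — f₀ = ω₀/(2π) = 140.9 Hz.
Step 3 — Parallel Q: Q = R/(ω₀L) = 486/(885.3·0.0319) = 17.21.
Step 4 — Bandwidth: Δω = ω₀/Q = 51.44 rad/s; BW = Δω/(2π) = 8.187 Hz.

(a) f₀ = 140.9 Hz  (b) Q = 17.21  (c) BW = 8.187 Hz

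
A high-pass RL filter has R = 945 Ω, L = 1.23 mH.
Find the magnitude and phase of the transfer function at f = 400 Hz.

Step 1 — Angular frequency: ω = 2π·400 = 2513 rad/s.
Step 2 — Transfer function: H(jω) = jωL/(R + jωL).
Step 3 — Numerator jωL = j·3.091; denominator R + jωL = 945 + j3.091.
Step 4 — H = 1.07e-05 + j0.003271.
Step 5 — Magnitude: |H| = 0.003271 (-49.7 dB); phase: φ = 89.8°.

|H| = 0.003271 (-49.7 dB), φ = 89.8°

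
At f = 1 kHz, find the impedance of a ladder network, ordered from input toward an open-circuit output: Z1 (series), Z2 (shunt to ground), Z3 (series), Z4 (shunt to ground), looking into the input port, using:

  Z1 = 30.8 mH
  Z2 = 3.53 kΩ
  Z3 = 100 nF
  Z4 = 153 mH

Step 1 — Angular frequency: ω = 2π·f = 2π·1000 = 6283 rad/s.
Step 2 — Component impedances:
  Z1: Z = jωL = j·6283·0.0308 = 0 + j193.5 Ω
  Z2: Z = R = 3530 Ω
  Z3: Z = 1/(jωC) = -j/(ω·C) = 0 - j1592 Ω
  Z4: Z = jωL = j·6283·0.153 = 0 + j961.3 Ω
Step 3 — Ladder network (open output): work backward from the far end, alternating series and parallel combinations. Z_in = 109 - j417.2 Ω = 431.2∠-75.4° Ω.

Z = 109 - j417.2 Ω = 431.2∠-75.4° Ω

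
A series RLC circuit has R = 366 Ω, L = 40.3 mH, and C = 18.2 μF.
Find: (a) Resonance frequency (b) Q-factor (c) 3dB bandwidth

Step 1 — Resonance: ω₀ = 1/√(LC) = 1/√(0.0403·1.82e-05) = 1168 rad/s.
Step 2 — f₀ = ω₀/(2π) = 185.8 Hz.
Step 3 — Series Q: Q = ω₀L/R = 1168·0.0403/366 = 0.1286.
Step 4 — Bandwidth: Δω = ω₀/Q = 9082 rad/s; BW = Δω/(2π) = 1445 Hz.

(a) f₀ = 185.8 Hz  (b) Q = 0.1286  (c) BW = 1445 Hz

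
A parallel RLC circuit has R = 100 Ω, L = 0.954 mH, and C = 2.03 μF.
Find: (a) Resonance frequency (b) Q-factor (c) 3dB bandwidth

Step 1 — Resonance: ω₀ = 1/√(LC) = 1/√(0.000954·2.03e-06) = 2.272e+04 rad/s.
Step 2 — f₀ = ω₀/(2π) = 3617 Hz.
Step 3 — Parallel Q: Q = R/(ω₀L) = 100/(2.272e+04·0.000954) = 4.613.
Step 4 — Bandwidth: Δω = ω₀/Q = 4926 rad/s; BW = Δω/(2π) = 784 Hz.

(a) f₀ = 3617 Hz  (b) Q = 4.613  (c) BW = 784 Hz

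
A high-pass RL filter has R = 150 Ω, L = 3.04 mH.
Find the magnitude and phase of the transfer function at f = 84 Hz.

Step 1 — Angular frequency: ω = 2π·84 = 527.8 rad/s.
Step 2 — Transfer function: H(jω) = jωL/(R + jωL).
Step 3 — Numerator jωL = j·1.604; denominator R + jωL = 150 + j1.604.
Step 4 — H = 0.0001144 + j0.0107.
Step 5 — Magnitude: |H| = 0.0107 (-39.4 dB); phase: φ = 89.4°.

|H| = 0.0107 (-39.4 dB), φ = 89.4°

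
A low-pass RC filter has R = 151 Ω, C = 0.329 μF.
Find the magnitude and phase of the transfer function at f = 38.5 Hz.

Step 1 — Angular frequency: ω = 2π·38.5 = 241.9 rad/s.
Step 2 — Transfer function: H(jω) = 1/(1 + jωRC).
Step 3 — Denominator: 1 + jωRC = 1 + j·241.9·151·3.29e-07 = 1 + j0.01202.
Step 4 — H = 0.9999 - j0.01202.
Step 5 — Magnitude: |H| = 0.9999 (-0.0 dB); phase: φ = -0.7°.

|H| = 0.9999 (-0.0 dB), φ = -0.7°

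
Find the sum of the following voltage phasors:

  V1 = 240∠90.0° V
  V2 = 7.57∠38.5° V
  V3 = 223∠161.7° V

Step 1 — Convert each phasor to rectangular form:
  V1 = 240·(cos(90.0°) + j·sin(90.0°)) = 0 + j240 V
  V2 = 7.57·(cos(38.5°) + j·sin(38.5°)) = 5.924 + j4.712 V
  V3 = 223·(cos(161.7°) + j·sin(161.7°)) = -211.7 + j70.02 V
Step 2 — Sum components: V_total = -205.8 + j314.7 V.
Step 3 — Convert to polar: |V_total| = 376 V, ∠V_total = 123.2°.

V_total = 376∠123.2° V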